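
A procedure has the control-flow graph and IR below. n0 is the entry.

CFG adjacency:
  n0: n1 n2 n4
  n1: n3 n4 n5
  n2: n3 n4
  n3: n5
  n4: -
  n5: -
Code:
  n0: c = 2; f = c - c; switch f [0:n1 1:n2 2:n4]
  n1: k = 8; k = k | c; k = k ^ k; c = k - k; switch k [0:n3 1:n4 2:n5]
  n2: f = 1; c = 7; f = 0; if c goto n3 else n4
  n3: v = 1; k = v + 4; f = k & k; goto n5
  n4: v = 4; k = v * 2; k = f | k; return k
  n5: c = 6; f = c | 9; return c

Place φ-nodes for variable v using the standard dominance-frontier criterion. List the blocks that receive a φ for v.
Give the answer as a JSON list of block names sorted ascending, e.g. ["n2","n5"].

idom tree: n1←n0 n2←n0 n3←n0 n4←n0 n5←n0
Join-block Dom:
  n3: preds {n1,n2}: {n0,n1} ∩ {n0,n2} = {n0}; idom=n0
  n4: preds {n0,n1,n2}: {n0} ∩ {n0,n1} ∩ {n0,n2} = {n0}; idom=n0
  n5: preds {n1,n3}: {n0,n1} ∩ {n0,n3} = {n0}; idom=n0

DF walk-up:
  n3←n1: walk n1 to n0
  n3←n2: walk n2 to n0
  n4←n0: walk · to n0
  n4←n1: walk n1 to n0
  n4←n2: walk n2 to n0
  n5←n1: walk n1 to n0
  n5←n3: walk n3 to n0
  DF(n0)=∅
  DF(n1)={n3,n4,n5}
  DF(n2)={n3,n4}
  DF(n3)={n5}
  DF(n4)=∅
  DF(n5)=∅

φ for v: defs {n3,n4}
  DF⁺ = {n5}

Answer: ["n5"]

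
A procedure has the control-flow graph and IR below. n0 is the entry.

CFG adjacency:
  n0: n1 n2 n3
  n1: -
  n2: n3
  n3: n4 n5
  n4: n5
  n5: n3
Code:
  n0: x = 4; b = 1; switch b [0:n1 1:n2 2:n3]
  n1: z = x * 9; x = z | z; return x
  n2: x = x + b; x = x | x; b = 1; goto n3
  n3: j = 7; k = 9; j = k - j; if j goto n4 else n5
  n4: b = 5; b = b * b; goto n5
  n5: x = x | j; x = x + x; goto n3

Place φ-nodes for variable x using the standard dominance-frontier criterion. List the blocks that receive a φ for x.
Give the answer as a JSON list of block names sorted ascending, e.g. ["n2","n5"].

idom tree: n1←n0 n2←n0 n3←n0 n4←n3 n5←n3
Join-block Dom:
  n3: preds {n0,n2,n5}: {n0} ∩ {n0,n2} ∩ {n0,n3,n5} = {n0}; idom=n0
  n5: preds {n3,n4}: {n0,n3} ∩ {n0,n3,n4} = {n0,n3}; idom=n3

Frontier:
  join n3 pred n0: · stop@n0
  join n3 pred n2: n2 stop@n0
  join n3 pred n5: n5→n3 stop@n0
  join n5 pred n3: · stop@n3
  join n5 pred n4: n4 stop@n3
  n0 → ∅
  n1 → ∅
  n2 → {n3}
  n3 → {n3}
  n4 → {n5}
  n5 → {n3}

φ for x: defs {n0,n1,n2,n5}
  DF⁺ = {n3}

Answer: ["n3"]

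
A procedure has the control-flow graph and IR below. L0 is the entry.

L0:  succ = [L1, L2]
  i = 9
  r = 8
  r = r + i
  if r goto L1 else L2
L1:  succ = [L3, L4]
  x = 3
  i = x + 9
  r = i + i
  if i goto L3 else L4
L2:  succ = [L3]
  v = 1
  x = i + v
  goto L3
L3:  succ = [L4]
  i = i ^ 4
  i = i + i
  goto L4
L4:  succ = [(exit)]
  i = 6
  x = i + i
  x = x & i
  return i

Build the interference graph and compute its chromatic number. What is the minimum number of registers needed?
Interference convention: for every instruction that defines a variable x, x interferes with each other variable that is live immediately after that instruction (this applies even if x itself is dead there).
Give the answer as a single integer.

Block summaries:
  L0 def {i,r} use ∅
  L1 def {i,r,x} use ∅
  L2 def {v,x} use {i}
  L3 def {i} use {i}
  L4 def {i,x} use ∅

Liveness:
  live L0: ∅→{i}
  live L1: ∅→{i}
  live L2: {i}→{i}
  live L3: {i}→∅
  live L4: ∅→∅

Conflict graph:
  i: {r,v,x}
  r: {i}
  v: {i}
  x: {i}

Colouring:
  {i,r} pairwise interfere (2-clique) ⇒ χ ≥ 2
  assign i→c0 r→c1 v→c1 x→c1 — no edge inside a register ⇒ χ ≤ 2
  χ = 2

Answer: 2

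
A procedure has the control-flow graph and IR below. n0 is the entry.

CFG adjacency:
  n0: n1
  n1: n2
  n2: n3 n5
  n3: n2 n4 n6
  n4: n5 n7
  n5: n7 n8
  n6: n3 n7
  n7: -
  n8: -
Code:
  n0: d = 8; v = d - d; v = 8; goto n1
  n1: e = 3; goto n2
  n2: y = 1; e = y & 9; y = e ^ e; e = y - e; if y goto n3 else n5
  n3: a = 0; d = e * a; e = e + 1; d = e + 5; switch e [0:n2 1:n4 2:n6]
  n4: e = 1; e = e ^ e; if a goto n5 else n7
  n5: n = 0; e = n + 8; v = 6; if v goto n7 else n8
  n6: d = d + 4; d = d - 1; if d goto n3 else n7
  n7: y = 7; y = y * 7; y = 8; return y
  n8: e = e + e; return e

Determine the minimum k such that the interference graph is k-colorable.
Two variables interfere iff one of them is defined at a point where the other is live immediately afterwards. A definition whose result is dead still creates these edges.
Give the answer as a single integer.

Answer: 3

Analysis:
Block summaries:
  n0 def {d,v} use ∅
  n1 def {e} use ∅
  n2 def {e,y} use ∅
  n3 def {a,d,e} use {e}
  n4 def {e} use {a}
  n5 def {e,n,v} use ∅
  n6 def {d} use {d}
  n7 def {y} use ∅
  n8 def {e} use {e}

Live sets:
  n0: in=∅ out=∅
  n1: in=∅ out=∅
  n2: in=∅ out={e}
  n3: in={e} out={a,d,e}
  n4: in={a} out=∅
  n5: in=∅ out={e}
  n6: in={d,e} out={e}
  n7: in=∅ out=∅
  n8: in={e} out=∅

Conflict graph:
  a — {d,e}
  d — {a,e}
  e — {a,d,v,y}
  n — ∅
  v — {e}
  y — {e}

Colouring:
  lower bound: {a,d,e} mutually conflict ⇒ χ ≥ 3
  3-colouring: c0={e,n}  c1={a,v,y}  c2={d}
  χ = 3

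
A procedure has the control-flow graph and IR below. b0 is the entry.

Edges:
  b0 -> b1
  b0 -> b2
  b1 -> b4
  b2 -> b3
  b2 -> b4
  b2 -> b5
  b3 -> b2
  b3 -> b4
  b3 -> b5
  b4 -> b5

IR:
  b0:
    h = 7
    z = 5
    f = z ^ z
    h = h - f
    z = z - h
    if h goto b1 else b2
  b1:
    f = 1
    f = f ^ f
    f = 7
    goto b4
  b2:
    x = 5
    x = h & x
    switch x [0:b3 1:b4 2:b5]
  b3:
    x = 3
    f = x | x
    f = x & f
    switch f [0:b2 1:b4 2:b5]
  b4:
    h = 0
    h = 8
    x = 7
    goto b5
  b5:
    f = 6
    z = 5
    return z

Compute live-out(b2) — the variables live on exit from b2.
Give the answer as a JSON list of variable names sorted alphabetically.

Answer: ["h"]

Derivation:
def/use:
  b0 def {f,h,z} use ∅
  b1 def {f} use ∅
  b2 def {x} use {h}
  b3 def {f,x} use ∅
  b4 def {h,x} use ∅
  b5 def {f,z} use ∅

Liveness:
  live b0: ∅→{h}
  live b1: ∅→∅
  live b2: {h}→{h}
  live b3: {h}→{h}
  live b4: ∅→∅
  live b5: ∅→∅

live-out(b2) = ["h"]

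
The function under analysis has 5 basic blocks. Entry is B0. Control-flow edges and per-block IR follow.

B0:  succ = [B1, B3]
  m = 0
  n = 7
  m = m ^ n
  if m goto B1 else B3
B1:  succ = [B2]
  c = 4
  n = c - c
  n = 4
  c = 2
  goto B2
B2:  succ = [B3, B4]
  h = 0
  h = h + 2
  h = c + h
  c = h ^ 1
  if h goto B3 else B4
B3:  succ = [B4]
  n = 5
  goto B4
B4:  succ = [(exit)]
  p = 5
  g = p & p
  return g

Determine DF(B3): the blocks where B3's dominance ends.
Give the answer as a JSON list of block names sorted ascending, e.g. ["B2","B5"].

idom tree: B1←B0 B2←B1 B3←B0 B4←B0
Dom at joins:
  B3: preds {B0,B2}: {B0} ∩ {B0,B1,B2} = {B0}; idom=B0
  B4: preds {B2,B3}: {B0,B1,B2} ∩ {B0,B3} = {B0}; idom=B0

Frontier:
  B3←B0: walk · to B0
  B3←B2: walk B2→B1 to B0
  B4←B2: walk B2→B1 to B0
  B4←B3: walk B3 to B0
  DF(B0)=∅
  DF(B1)={B3,B4}
  DF(B2)={B3,B4}
  DF(B3)={B4}
  DF(B4)=∅

DF(B3) = ["B4"]

Answer: ["B4"]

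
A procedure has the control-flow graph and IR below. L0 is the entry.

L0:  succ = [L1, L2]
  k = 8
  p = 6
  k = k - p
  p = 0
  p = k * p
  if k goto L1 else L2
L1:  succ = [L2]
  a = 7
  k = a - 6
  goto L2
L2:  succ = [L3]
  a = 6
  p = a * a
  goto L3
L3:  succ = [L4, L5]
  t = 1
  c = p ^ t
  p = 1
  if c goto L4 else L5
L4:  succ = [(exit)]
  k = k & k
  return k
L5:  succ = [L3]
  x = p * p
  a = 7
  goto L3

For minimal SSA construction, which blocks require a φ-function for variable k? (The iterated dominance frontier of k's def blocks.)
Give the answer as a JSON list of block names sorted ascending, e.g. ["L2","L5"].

Answer: ["L2"]

Derivation:
idom tree: L1←L0 L2←L0 L3←L2 L4←L3 L5←L3
Dom at joins:
  L2: preds {L0,L1}: {L0} ∩ {L0,L1} = {L0}; idom=L0
  L3: preds {L2,L5}: {L0,L2} ∩ {L0,L2,L3,L5} = {L0,L2}; idom=L2

DF derivation:
  join L2 pred L0: · stop@L0
  join L2 pred L1: L1 stop@L0
  join L3 pred L2: · stop@L2
  join L3 pred L5: L5→L3 stop@L2
  DF(L0)=∅
  DF(L1)={L2}
  DF(L2)=∅
  DF(L3)={L3}
  DF(L4)=∅
  DF(L5)={L3}

φ for k: defs {L0,L1,L4}
  DF⁺ = {L2}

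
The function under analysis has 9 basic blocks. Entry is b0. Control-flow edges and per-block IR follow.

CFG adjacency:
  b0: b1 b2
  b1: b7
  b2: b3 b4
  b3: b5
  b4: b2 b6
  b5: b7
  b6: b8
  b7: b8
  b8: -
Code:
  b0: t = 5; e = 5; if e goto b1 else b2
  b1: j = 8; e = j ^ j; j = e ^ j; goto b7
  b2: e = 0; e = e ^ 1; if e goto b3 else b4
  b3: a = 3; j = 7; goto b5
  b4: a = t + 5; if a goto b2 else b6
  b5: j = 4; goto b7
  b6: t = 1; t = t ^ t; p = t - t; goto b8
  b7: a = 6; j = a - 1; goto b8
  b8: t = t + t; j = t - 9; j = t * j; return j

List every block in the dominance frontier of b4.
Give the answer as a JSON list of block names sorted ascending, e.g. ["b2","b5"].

idom tree: b1←b0 b2←b0 b3←b2 b4←b2 b5←b3 b6←b4 b7←b0 b8←b0
Dom∩ at merges:
  b2: preds {b0,b4}: {b0} ∩ {b0,b2,b4} = {b0}; idom=b0
  b7: preds {b1,b5}: {b0,b1} ∩ {b0,b2,b3,b5} = {b0}; idom=b0
  b8: preds {b6,b7}: {b0,b2,b4,b6} ∩ {b0,b7} = {b0}; idom=b0

Frontier:
  b2←b0: walk · to b0
  b2←b4: walk b4→b2 to b0
  b7←b1: walk b1 to b0
  b7←b5: walk b5→b3→b2 to b0
  b8←b6: walk b6→b4→b2 to b0
  b8←b7: walk b7 to b0
  b0 → ∅
  b1 → {b7}
  b2 → {b2,b7,b8}
  b3 → {b7}
  b4 → {b2,b8}
  b5 → {b7}
  b6 → {b8}
  b7 → {b8}
  b8 → ∅

DF(b4) = ["b2", "b8"]

Answer: ["b2", "b8"]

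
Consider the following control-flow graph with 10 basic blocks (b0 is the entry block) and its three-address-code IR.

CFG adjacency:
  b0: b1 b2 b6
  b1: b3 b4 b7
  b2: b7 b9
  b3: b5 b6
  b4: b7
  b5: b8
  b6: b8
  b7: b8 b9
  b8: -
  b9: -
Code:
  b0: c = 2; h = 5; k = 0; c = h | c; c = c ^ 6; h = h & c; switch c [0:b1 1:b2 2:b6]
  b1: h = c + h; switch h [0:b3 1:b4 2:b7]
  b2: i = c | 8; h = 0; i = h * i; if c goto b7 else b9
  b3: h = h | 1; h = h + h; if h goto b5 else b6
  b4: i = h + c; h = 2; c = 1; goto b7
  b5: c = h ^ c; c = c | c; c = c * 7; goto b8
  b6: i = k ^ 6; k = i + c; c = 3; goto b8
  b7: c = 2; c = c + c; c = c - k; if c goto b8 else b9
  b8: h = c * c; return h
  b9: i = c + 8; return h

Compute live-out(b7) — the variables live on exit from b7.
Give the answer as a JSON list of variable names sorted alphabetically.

def/use:
  b0: {c,h,k} / ∅
  b1: {h} / {c,h}
  b2: {h,i} / {c}
  b3: {h} / {h}
  b4: {c,h,i} / {c,h}
  b5: {c} / {c,h}
  b6: {c,i,k} / {c,k}
  b7: {c} / {k}
  b8: {h} / {c}
  b9: {i} / {c,h}

Liveness:
  live b0: ∅→{c,h,k}
  live b1: {c,h,k}→{c,h,k}
  live b2: {c,k}→{c,h,k}
  live b3: {c,h,k}→{c,h,k}
  live b4: {c,h,k}→{h,k}
  live b5: {c,h}→{c}
  live b6: {c,k}→{c}
  live b7: {h,k}→{c,h}
  live b8: {c}→∅
  live b9: {c,h}→∅

live-out(b7) = ["c", "h"]

Answer: ["c", "h"]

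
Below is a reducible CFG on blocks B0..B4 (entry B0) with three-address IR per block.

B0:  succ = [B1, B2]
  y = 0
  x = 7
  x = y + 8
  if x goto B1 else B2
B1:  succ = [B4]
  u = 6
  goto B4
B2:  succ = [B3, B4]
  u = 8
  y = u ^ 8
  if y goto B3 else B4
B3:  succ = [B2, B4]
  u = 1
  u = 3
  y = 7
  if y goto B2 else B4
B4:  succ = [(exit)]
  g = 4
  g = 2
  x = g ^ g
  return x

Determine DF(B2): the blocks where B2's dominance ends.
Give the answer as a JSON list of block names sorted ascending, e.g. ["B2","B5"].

idom tree: B1←B0 B2←B0 B3←B2 B4←B0
Dom∩ at merges:
  B2: preds {B0,B3}: {B0} ∩ {B0,B2,B3} = {B0}; idom=B0
  B4: preds {B1,B2,B3}: {B0,B1} ∩ {B0,B2} ∩ {B0,B2,B3} = {B0}; idom=B0

DF walk-up:
  join B2 pred B0: · stop@B0
  join B2 pred B3: B3→B2 stop@B0
  join B4 pred B1: B1 stop@B0
  join B4 pred B2: B2 stop@B0
  join B4 pred B3: B3→B2 stop@B0
  B0 → ∅
  B1 → {B4}
  B2 → {B2,B4}
  B3 → {B2,B4}
  B4 → ∅

DF(B2) = ["B2", "B4"]

Answer: ["B2", "B4"]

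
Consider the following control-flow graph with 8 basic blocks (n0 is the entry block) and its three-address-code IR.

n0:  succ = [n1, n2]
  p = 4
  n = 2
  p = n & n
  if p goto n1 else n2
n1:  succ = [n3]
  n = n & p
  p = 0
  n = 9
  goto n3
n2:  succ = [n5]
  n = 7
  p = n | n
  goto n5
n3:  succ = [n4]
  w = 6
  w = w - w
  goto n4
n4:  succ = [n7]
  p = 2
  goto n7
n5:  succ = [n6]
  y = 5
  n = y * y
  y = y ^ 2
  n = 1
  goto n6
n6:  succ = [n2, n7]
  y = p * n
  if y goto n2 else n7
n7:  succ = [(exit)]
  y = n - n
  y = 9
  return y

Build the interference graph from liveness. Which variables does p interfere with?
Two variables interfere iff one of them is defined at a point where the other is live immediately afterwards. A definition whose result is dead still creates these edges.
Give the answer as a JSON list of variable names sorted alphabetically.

Answer: ["n", "y"]

Analysis:
Per-block:
  n0: {n,p} / ∅
  n1: {n,p} / {n,p}
  n2: {n,p} / ∅
  n3: {w} / ∅
  n4: {p} / ∅
  n5: {n,y} / ∅
  n6: {y} / {n,p}
  n7: {y} / {n}

Backward fixpoint:
  live n0: ∅→{n,p}
  live n1: {n,p}→{n}
  live n2: ∅→{p}
  live n3: {n}→{n}
  live n4: {n}→{n}
  live n5: {p}→{n,p}
  live n6: {n,p}→{n}
  live n7: {n}→∅

Interfere edges:
  n↔{p,w,y}
  p↔{n,y}
  w↔{n}
  y↔{n,p}

N(p) = ["n", "y"]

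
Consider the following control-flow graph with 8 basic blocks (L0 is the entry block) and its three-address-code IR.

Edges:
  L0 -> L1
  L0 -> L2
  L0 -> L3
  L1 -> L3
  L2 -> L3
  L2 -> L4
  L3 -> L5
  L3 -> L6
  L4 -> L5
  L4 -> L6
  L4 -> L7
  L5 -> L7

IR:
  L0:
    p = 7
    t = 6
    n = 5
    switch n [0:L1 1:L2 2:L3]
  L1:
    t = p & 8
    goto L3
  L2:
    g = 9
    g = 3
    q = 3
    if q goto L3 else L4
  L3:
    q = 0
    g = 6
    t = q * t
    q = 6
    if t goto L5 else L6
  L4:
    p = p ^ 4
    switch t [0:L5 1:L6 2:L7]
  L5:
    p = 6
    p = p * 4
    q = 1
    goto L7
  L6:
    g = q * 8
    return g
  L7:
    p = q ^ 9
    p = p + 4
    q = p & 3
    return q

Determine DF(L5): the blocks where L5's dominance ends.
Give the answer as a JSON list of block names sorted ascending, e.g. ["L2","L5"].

idom tree: L1←L0 L2←L0 L3←L0 L4←L2 L5←L0 L6←L0 L7←L0
Dom at joins:
  L3: preds {L0,L1,L2}: {L0} ∩ {L0,L1} ∩ {L0,L2} = {L0}; idom=L0
  L5: preds {L3,L4}: {L0,L3} ∩ {L0,L2,L4} = {L0}; idom=L0
  L6: preds {L3,L4}: {L0,L3} ∩ {L0,L2,L4} = {L0}; idom=L0
  L7: preds {L4,L5}: {L0,L2,L4} ∩ {L0,L5} = {L0}; idom=L0

DF derivation:
  join L3 pred L0: · stop@L0
  join L3 pred L1: L1 stop@L0
  join L3 pred L2: L2 stop@L0
  join L5 pred L3: L3 stop@L0
  join L5 pred L4: L4→L2 stop@L0
  join L6 pred L3: L3 stop@L0
  join L6 pred L4: L4→L2 stop@L0
  join L7 pred L4: L4→L2 stop@L0
  join L7 pred L5: L5 stop@L0
  DF(L0)=∅
  DF(L1)={L3}
  DF(L2)={L3,L5,L6,L7}
  DF(L3)={L5,L6}
  DF(L4)={L5,L6,L7}
  DF(L5)={L7}
  DF(L6)=∅
  DF(L7)=∅

DF(L5) = ["L7"]

Answer: ["L7"]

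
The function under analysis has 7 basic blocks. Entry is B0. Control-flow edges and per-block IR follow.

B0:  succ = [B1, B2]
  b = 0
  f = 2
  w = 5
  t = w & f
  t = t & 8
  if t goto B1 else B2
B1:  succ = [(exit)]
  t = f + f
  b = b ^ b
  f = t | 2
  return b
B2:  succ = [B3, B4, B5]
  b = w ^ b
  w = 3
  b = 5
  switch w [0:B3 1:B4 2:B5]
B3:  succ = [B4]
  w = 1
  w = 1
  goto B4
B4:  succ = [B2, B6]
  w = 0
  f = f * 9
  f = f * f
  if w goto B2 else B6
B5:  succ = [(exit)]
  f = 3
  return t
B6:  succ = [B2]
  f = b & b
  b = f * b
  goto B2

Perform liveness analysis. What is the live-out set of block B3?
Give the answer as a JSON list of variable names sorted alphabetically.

Block summaries:
  B0: {b,f,t,w} / ∅
  B1: {b,f,t} / {b,f}
  B2: {b,w} / {b,w}
  B3: {w} / ∅
  B4: {f,w} / {f}
  B5: {f} / {t}
  B6: {b,f} / {b}

Liveness:
  live B0: ∅→{b,f,t,w}
  live B1: {b,f}→∅
  live B2: {b,f,t,w}→{b,f,t}
  live B3: {b,f,t}→{b,f,t}
  live B4: {b,f,t}→{b,f,t,w}
  live B5: {t}→∅
  live B6: {b,t,w}→{b,f,t,w}

live-out(B3) = ["b", "f", "t"]

Answer: ["b", "f", "t"]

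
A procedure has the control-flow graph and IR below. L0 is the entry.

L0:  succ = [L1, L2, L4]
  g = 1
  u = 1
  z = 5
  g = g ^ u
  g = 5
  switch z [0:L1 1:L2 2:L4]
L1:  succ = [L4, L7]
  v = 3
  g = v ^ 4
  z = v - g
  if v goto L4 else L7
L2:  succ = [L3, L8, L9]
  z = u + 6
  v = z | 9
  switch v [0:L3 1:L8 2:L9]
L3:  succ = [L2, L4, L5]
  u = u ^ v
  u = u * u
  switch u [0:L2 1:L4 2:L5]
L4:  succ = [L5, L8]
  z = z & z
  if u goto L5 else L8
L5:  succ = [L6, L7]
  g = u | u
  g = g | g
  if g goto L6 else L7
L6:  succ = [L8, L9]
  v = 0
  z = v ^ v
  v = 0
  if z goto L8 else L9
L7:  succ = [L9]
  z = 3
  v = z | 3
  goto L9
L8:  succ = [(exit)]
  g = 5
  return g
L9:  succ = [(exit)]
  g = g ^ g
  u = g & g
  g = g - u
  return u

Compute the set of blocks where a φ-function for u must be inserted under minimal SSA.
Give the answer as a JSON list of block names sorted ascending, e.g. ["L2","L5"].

Answer: ["L2", "L4", "L5", "L7", "L8", "L9"]

Analysis:
idom tree: L1←L0 L2←L0 L3←L2 L4←L0 L5←L0 L6←L5 L7←L0 L8←L0 L9←L0
Join-block Dom:
  L2: preds {L0,L3}: {L0} ∩ {L0,L2,L3} = {L0}; idom=L0
  L4: preds {L0,L1,L3}: {L0} ∩ {L0,L1} ∩ {L0,L2,L3} = {L0}; idom=L0
  L5: preds {L3,L4}: {L0,L2,L3} ∩ {L0,L4} = {L0}; idom=L0
  L7: preds {L1,L5}: {L0,L1} ∩ {L0,L5} = {L0}; idom=L0
  L8: preds {L2,L4,L6}: {L0,L2} ∩ {L0,L4} ∩ {L0,L5,L6} = {L0}; idom=L0
  L9: preds {L2,L6,L7}: {L0,L2} ∩ {L0,L5,L6} ∩ {L0,L7} = {L0}; idom=L0

DF walk-up:
  L2←L0: walk · to L0
  L2←L3: walk L3→L2 to L0
  L4←L0: walk · to L0
  L4←L1: walk L1 to L0
  L4←L3: walk L3→L2 to L0
  L5←L3: walk L3→L2 to L0
  L5←L4: walk L4 to L0
  L7←L1: walk L1 to L0
  L7←L5: walk L5 to L0
  L8←L2: walk L2 to L0
  L8←L4: walk L4 to L0
  L8←L6: walk L6→L5 to L0
  L9←L2: walk L2 to L0
  L9←L6: walk L6→L5 to L0
  L9←L7: walk L7 to L0
  DF(L0)=∅
  DF(L1)={L4,L7}
  DF(L2)={L2,L4,L5,L8,L9}
  DF(L3)={L2,L4,L5}
  DF(L4)={L5,L8}
  DF(L5)={L7,L8,L9}
  DF(L6)={L8,L9}
  DF(L7)={L9}
  DF(L8)=∅
  DF(L9)=∅

φ for u: defs {L0,L3,L9}
  DF⁺ = {L2,L4,L5,L7,L8,L9}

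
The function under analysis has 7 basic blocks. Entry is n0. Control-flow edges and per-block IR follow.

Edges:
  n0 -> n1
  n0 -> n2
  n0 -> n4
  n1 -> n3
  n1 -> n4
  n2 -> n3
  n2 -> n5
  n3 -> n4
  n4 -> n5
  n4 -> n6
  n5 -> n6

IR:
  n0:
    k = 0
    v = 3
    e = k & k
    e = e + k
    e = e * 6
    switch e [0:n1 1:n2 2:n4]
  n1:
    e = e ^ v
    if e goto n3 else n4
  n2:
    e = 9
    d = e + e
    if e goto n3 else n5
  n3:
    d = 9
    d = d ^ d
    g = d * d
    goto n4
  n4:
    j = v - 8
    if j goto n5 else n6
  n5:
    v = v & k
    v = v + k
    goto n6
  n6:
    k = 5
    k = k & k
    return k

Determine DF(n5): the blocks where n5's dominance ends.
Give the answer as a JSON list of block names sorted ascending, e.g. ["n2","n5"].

Answer: ["n6"]

Derivation:
idom tree: n1←n0 n2←n0 n3←n0 n4←n0 n5←n0 n6←n0
Dom at joins:
  n3: preds {n1,n2}: {n0,n1} ∩ {n0,n2} = {n0}; idom=n0
  n4: preds {n0,n1,n3}: {n0} ∩ {n0,n1} ∩ {n0,n3} = {n0}; idom=n0
  n5: preds {n2,n4}: {n0,n2} ∩ {n0,n4} = {n0}; idom=n0
  n6: preds {n4,n5}: {n0,n4} ∩ {n0,n5} = {n0}; idom=n0

Frontier:
  join n3 pred n1: n1 stop@n0
  join n3 pred n2: n2 stop@n0
  join n4 pred n0: · stop@n0
  join n4 pred n1: n1 stop@n0
  join n4 pred n3: n3 stop@n0
  join n5 pred n2: n2 stop@n0
  join n5 pred n4: n4 stop@n0
  join n6 pred n4: n4 stop@n0
  join n6 pred n5: n5 stop@n0
  n0: DF=∅
  n1: DF={n3,n4}
  n2: DF={n3,n5}
  n3: DF={n4}
  n4: DF={n5,n6}
  n5: DF={n6}
  n6: DF=∅

DF(n5) = ["n6"]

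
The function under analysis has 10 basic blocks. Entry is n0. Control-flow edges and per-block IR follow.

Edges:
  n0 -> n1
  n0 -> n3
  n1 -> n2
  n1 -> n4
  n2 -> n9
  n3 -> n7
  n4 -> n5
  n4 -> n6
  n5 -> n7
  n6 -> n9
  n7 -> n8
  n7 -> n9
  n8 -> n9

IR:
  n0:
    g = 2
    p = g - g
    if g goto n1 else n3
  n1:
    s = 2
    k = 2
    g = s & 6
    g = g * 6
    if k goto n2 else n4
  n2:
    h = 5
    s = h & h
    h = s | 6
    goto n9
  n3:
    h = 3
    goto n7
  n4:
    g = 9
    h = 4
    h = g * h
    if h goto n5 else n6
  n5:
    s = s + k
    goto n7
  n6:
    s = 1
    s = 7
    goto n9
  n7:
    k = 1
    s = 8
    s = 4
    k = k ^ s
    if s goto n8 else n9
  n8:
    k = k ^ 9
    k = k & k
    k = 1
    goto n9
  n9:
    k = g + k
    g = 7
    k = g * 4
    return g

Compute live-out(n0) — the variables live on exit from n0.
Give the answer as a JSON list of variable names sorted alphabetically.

def/use:
  n0: {g,p} / ∅
  n1: {g,k,s} / ∅
  n2: {h,s} / ∅
  n3: {h} / ∅
  n4: {g,h} / ∅
  n5: {s} / {k,s}
  n6: {s} / ∅
  n7: {k,s} / ∅
  n8: {k} / {k}
  n9: {g,k} / {g,k}

Live sets:
  n0: in=∅ out={g}
  n1: in=∅ out={g,k,s}
  n2: in={g,k} out={g,k}
  n3: in={g} out={g}
  n4: in={k,s} out={g,k,s}
  n5: in={g,k,s} out={g}
  n6: in={g,k} out={g,k}
  n7: in={g} out={g,k}
  n8: in={g,k} out={g,k}
  n9: in={g,k} out=∅

live-out(n0) = ["g"]

Answer: ["g"]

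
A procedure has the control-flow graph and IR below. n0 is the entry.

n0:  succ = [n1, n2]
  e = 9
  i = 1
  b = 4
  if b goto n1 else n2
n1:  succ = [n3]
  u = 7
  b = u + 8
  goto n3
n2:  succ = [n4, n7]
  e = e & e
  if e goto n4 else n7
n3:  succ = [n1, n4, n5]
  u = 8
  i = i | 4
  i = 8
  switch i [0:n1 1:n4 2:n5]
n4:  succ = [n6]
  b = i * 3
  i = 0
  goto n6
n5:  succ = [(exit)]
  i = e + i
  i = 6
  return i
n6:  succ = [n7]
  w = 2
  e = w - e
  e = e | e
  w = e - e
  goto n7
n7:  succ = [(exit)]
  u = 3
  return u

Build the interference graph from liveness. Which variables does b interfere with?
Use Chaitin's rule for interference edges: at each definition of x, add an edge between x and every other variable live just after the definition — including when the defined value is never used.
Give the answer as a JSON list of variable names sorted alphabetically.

Answer: ["e", "i"]

Working:
Per-block:
  n0: def={b,e,i} ue=∅
  n1: def={b,u} ue=∅
  n2: def={e} ue={e}
  n3: def={i,u} ue={i}
  n4: def={b,i} ue={i}
  n5: def={i} ue={e,i}
  n6: def={e,w} ue={e}
  n7: def={u} ue=∅

Liveness:
  n0: in=∅ out={e,i}
  n1: in={e,i} out={e,i}
  n2: in={e,i} out={e,i}
  n3: in={e,i} out={e,i}
  n4: in={e,i} out={e}
  n5: in={e,i} out=∅
  n6: in={e} out=∅
  n7: in=∅ out=∅

Conflict graph:
  b↔{e,i}
  e↔{b,i,u,w}
  i↔{b,e,u}
  u↔{e,i}
  w↔{e}

N(b) = ["e", "i"]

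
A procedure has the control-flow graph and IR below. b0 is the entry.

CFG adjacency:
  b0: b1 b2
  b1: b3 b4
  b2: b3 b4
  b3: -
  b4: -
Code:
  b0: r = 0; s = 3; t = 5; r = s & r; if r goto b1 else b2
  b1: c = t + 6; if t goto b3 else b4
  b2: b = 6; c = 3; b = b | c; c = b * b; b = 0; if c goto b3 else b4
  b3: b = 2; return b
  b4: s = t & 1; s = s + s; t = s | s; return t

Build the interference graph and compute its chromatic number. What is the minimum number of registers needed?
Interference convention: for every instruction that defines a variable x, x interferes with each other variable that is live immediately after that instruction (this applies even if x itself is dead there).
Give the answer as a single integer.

Block summaries:
  b0: {r,s,t} / ∅
  b1: {c} / {t}
  b2: {b,c} / ∅
  b3: {b} / ∅
  b4: {s,t} / {t}

Live sets:
  b0 li=∅ lo={t}
  b1 li={t} lo={t}
  b2 li={t} lo={t}
  b3 li=∅ lo=∅
  b4 li={t} lo=∅

Conflict graph:
  b: {c,t}
  c: {b,t}
  r: {s,t}
  s: {r,t}
  t: {b,c,r,s}

Chromatic number:
  clique {b,c,t} ⇒ need ≥ 3
  assign b→R1 c→R2 r→R1 s→R2 t→R0 — no edge inside a register ⇒ χ ≤ 3
  χ = 3

Answer: 3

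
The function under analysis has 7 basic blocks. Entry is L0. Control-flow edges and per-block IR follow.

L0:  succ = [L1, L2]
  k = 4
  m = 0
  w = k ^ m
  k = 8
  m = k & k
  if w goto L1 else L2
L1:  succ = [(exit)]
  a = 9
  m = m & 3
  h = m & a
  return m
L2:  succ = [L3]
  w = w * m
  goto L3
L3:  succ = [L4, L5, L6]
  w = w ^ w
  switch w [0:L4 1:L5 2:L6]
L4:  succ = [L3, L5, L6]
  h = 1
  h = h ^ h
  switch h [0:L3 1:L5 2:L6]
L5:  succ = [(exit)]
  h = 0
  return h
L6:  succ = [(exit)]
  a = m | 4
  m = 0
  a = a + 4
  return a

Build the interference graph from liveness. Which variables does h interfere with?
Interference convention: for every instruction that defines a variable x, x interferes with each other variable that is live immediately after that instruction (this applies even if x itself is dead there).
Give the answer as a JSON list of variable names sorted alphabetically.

Block summaries:
  L0: {k,m,w} / ∅
  L1: {a,h,m} / {m}
  L2: {w} / {m,w}
  L3: {w} / {w}
  L4: {h} / ∅
  L5: {h} / ∅
  L6: {a,m} / {m}

Liveness:
  live L0: ∅→{m,w}
  live L1: {m}→∅
  live L2: {m,w}→{m,w}
  live L3: {m,w}→{m,w}
  live L4: {m,w}→{m,w}
  live L5: ∅→∅
  live L6: {m}→∅

Interference:
  a — {m}
  h — {m,w}
  k — {m,w}
  m — {a,h,k,w}
  w — {h,k,m}

N(h) = ["m", "w"]

Answer: ["m", "w"]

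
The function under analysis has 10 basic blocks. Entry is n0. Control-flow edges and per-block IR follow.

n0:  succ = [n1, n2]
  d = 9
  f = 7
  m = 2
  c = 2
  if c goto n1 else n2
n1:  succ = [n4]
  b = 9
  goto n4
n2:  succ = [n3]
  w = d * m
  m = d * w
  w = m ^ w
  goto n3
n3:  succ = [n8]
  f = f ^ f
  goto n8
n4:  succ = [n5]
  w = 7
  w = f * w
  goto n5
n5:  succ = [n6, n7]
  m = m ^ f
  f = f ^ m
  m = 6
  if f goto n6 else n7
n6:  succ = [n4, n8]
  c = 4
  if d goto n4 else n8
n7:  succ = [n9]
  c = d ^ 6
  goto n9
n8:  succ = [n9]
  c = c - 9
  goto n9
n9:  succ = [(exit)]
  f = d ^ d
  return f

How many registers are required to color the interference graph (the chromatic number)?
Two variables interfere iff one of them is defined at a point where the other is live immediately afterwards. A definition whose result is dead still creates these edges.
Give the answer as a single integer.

Answer: 5

Analysis:
def/use:
  n0: {c,d,f,m} / ∅
  n1: {b} / ∅
  n2: {m,w} / {d,m}
  n3: {f} / {f}
  n4: {w} / {f}
  n5: {f,m} / {f,m}
  n6: {c} / {d}
  n7: {c} / {d}
  n8: {c} / {c}
  n9: {f} / {d}

Liveness:
  live n0: ∅→{c,d,f,m}
  live n1: {d,f,m}→{d,f,m}
  live n2: {c,d,f,m}→{c,d,f}
  live n3: {c,d,f}→{c,d}
  live n4: {d,f,m}→{d,f,m}
  live n5: {d,f,m}→{d,f,m}
  live n6: {d,f,m}→{c,d,f,m}
  live n7: {d}→{d}
  live n8: {c,d}→{d}
  live n9: {d}→∅

Interference:
  b↔{d,f,m}
  c↔{d,f,m,w}
  d↔{b,c,f,m,w}
  f↔{b,c,d,m,w}
  m↔{b,c,d,f,w}
  w↔{c,d,f,m}

Colouring:
  lower bound: {c,d,f,m,w} mutually conflict ⇒ χ ≥ 5
  assign b→c3 c→c3 d→c0 f→c1 m→c2 w→c4 — no edge inside a register ⇒ χ ≤ 5
  χ = 5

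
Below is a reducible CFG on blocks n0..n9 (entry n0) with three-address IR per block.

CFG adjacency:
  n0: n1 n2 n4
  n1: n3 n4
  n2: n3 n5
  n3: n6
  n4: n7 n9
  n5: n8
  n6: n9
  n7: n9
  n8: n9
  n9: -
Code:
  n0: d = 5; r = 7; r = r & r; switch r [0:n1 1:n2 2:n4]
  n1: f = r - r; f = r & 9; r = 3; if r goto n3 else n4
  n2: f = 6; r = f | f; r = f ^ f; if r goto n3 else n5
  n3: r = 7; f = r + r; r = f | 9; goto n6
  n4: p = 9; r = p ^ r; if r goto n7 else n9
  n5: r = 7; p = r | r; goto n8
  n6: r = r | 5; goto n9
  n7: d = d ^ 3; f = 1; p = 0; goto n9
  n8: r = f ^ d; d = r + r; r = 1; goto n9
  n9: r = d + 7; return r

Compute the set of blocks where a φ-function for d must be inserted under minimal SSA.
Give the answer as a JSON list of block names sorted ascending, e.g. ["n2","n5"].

idom tree: n1←n0 n2←n0 n3←n0 n4←n0 n5←n2 n6←n3 n7←n4 n8←n5 n9←n0
Join-block Dom:
  n3: preds {n1,n2}: {n0,n1} ∩ {n0,n2} = {n0}; idom=n0
  n4: preds {n0,n1}: {n0} ∩ {n0,n1} = {n0}; idom=n0
  n9: preds {n4,n6,n7,n8}: {n0,n4} ∩ {n0,n3,n6} ∩ {n0,n4,n7} ∩ {n0,n2,n5,n8} = {n0}; idom=n0

DF derivation:
  join n3 pred n1: n1 stop@n0
  join n3 pred n2: n2 stop@n0
  join n4 pred n0: · stop@n0
  join n4 pred n1: n1 stop@n0
  join n9 pred n4: n4 stop@n0
  join n9 pred n6: n6→n3 stop@n0
  join n9 pred n7: n7→n4 stop@n0
  join n9 pred n8: n8→n5→n2 stop@n0
  n0 → ∅
  n1 → {n3,n4}
  n2 → {n3,n9}
  n3 → {n9}
  n4 → {n9}
  n5 → {n9}
  n6 → {n9}
  n7 → {n9}
  n8 → {n9}
  n9 → ∅

φ for d: defs {n0,n7,n8}
  DF⁺ = {n9}

Answer: ["n9"]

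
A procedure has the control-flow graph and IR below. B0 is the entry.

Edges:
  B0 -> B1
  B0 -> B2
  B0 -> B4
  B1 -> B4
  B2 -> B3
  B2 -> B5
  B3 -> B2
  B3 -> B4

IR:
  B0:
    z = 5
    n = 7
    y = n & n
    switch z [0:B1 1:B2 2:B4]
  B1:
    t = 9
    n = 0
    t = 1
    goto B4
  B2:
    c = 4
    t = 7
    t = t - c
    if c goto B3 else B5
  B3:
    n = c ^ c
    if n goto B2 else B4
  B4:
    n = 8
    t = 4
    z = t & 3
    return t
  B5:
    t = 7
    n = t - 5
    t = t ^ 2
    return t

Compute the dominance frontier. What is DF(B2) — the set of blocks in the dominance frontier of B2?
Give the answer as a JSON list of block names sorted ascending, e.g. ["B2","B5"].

idom tree: B1←B0 B2←B0 B3←B2 B4←B0 B5←B2
Join-block Dom:
  B2: preds {B0,B3}: {B0} ∩ {B0,B2,B3} = {B0}; idom=B0
  B4: preds {B0,B1,B3}: {B0} ∩ {B0,B1} ∩ {B0,B2,B3} = {B0}; idom=B0

DF derivation:
  B2←B0: walk · to B0
  B2←B3: walk B3→B2 to B0
  B4←B0: walk · to B0
  B4←B1: walk B1 to B0
  B4←B3: walk B3→B2 to B0
  DF(B0)=∅
  DF(B1)={B4}
  DF(B2)={B2,B4}
  DF(B3)={B2,B4}
  DF(B4)=∅
  DF(B5)=∅

DF(B2) = ["B2", "B4"]

Answer: ["B2", "B4"]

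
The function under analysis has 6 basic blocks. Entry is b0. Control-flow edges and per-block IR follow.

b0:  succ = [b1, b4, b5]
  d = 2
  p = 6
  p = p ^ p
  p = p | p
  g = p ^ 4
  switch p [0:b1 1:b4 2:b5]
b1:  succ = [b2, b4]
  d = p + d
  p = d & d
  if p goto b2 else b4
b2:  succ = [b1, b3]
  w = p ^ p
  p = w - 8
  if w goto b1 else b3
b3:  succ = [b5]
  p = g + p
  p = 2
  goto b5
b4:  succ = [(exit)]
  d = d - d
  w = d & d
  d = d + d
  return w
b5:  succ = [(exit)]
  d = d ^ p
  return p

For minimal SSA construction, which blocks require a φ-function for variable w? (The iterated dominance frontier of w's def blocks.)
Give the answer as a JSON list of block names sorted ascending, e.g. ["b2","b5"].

idom tree: b1←b0 b2←b1 b3←b2 b4←b0 b5←b0
Dom∩ at merges:
  b1: preds {b0,b2}: {b0} ∩ {b0,b1,b2} = {b0}; idom=b0
  b4: preds {b0,b1}: {b0} ∩ {b0,b1} = {b0}; idom=b0
  b5: preds {b0,b3}: {b0} ∩ {b0,b1,b2,b3} = {b0}; idom=b0

DF walk-up:
  b1←b0: walk · to b0
  b1←b2: walk b2→b1 to b0
  b4←b0: walk · to b0
  b4←b1: walk b1 to b0
  b5←b0: walk · to b0
  b5←b3: walk b3→b2→b1 to b0
  b0 → ∅
  b1 → {b1,b4,b5}
  b2 → {b1,b5}
  b3 → {b5}
  b4 → ∅
  b5 → ∅

φ for w: defs {b2,b4}
  DF⁺ = {b1,b4,b5}

Answer: ["b1", "b4", "b5"]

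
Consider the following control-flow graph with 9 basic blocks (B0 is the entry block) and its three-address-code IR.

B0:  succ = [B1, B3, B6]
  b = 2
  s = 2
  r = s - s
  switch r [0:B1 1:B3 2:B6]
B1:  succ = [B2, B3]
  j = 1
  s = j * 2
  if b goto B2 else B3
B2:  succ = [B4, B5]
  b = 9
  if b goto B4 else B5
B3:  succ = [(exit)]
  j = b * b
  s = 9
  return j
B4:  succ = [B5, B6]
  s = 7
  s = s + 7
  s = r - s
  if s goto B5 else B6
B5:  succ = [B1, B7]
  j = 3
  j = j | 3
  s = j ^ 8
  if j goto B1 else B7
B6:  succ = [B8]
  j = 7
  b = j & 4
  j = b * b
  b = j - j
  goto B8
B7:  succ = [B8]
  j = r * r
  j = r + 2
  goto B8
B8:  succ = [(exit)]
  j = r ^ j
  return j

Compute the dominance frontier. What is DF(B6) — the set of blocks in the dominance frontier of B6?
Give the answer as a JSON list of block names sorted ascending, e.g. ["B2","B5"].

Answer: ["B8"]

Working:
idom tree: B1←B0 B2←B1 B3←B0 B4←B2 B5←B2 B6←B0 B7←B5 B8←B0
Join-block Dom:
  B1: preds {B0,B5}: {B0} ∩ {B0,B1,B2,B5} = {B0}; idom=B0
  B3: preds {B0,B1}: {B0} ∩ {B0,B1} = {B0}; idom=B0
  B5: preds {B2,B4}: {B0,B1,B2} ∩ {B0,B1,B2,B4} = {B0,B1,B2}; idom=B2
  B6: preds {B0,B4}: {B0} ∩ {B0,B1,B2,B4} = {B0}; idom=B0
  B8: preds {B6,B7}: {B0,B6} ∩ {B0,B1,B2,B5,B7} = {B0}; idom=B0

Frontier:
  join B1 pred B0: · stop@B0
  join B1 pred B5: B5→B2→B1 stop@B0
  join B3 pred B0: · stop@B0
  join B3 pred B1: B1 stop@B0
  join B5 pred B2: · stop@B2
  join B5 pred B4: B4 stop@B2
  join B6 pred B0: · stop@B0
  join B6 pred B4: B4→B2→B1 stop@B0
  join B8 pred B6: B6 stop@B0
  join B8 pred B7: B7→B5→B2→B1 stop@B0
  B0 → ∅
  B1 → {B1,B3,B6,B8}
  B2 → {B1,B6,B8}
  B3 → ∅
  B4 → {B5,B6}
  B5 → {B1,B8}
  B6 → {B8}
  B7 → {B8}
  B8 → ∅

DF(B6) = ["B8"]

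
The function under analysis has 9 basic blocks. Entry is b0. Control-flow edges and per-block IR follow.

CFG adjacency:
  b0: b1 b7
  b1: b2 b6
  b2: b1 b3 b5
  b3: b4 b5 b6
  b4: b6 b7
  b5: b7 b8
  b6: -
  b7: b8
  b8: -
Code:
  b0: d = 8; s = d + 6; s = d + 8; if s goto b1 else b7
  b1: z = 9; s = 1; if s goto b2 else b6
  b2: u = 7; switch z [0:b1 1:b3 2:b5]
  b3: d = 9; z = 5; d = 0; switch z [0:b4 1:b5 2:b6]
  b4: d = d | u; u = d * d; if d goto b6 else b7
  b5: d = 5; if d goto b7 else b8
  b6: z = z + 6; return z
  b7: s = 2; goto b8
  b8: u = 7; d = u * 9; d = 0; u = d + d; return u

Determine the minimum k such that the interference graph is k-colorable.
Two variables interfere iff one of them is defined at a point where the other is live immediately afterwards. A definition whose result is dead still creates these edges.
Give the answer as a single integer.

Answer: 3

Derivation:
Block summaries:
  b0: def={d,s} ue=∅
  b1: def={s,z} ue=∅
  b2: def={u} ue={z}
  b3: def={d,z} ue=∅
  b4: def={d,u} ue={d,u}
  b5: def={d} ue=∅
  b6: def={z} ue={z}
  b7: def={s} ue=∅
  b8: def={d,u} ue=∅

Liveness:
  live b0: ∅→∅
  live b1: ∅→{z}
  live b2: {z}→{u}
  live b3: {u}→{d,u,z}
  live b4: {d,u,z}→{z}
  live b5: ∅→∅
  live b6: {z}→∅
  live b7: ∅→∅
  live b8: ∅→∅

Interfere edges:
  d↔{s,u,z}
  s↔{d,z}
  u↔{d,z}
  z↔{d,s,u}

Chromatic number:
  clique {d,s,z} ⇒ need ≥ 3
  3-colouring: c0={d}  c1={z}  c2={s,u}
  χ = 3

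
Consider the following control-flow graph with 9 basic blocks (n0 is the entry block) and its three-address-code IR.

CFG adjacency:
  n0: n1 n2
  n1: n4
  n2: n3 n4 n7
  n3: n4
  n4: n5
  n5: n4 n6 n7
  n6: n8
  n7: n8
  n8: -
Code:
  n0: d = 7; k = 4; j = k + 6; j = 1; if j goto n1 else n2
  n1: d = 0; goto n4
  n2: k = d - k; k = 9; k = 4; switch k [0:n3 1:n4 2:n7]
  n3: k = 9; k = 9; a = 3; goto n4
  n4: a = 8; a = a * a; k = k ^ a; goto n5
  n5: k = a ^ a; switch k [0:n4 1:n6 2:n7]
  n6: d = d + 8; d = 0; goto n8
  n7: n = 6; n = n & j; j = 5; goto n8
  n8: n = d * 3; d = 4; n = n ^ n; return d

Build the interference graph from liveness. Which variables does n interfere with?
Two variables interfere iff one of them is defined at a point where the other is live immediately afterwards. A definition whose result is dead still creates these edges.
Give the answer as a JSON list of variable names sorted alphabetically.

def/use:
  n0: def={d,j,k} ue=∅
  n1: def={d} ue=∅
  n2: def={k} ue={d,k}
  n3: def={a,k} ue=∅
  n4: def={a,k} ue={k}
  n5: def={k} ue={a}
  n6: def={d} ue={d}
  n7: def={j,n} ue={j}
  n8: def={d,n} ue={d}

Live sets:
  live n0: ∅→{d,j,k}
  live n1: {j,k}→{d,j,k}
  live n2: {d,j,k}→{d,j,k}
  live n3: {d,j}→{d,j,k}
  live n4: {d,j,k}→{a,d,j}
  live n5: {a,d,j}→{d,j,k}
  live n6: {d}→{d}
  live n7: {d,j}→{d}
  live n8: {d}→∅

Interference:
  a: {d,j,k}
  d: {a,j,k,n}
  j: {a,d,k,n}
  k: {a,d,j}
  n: {d,j}

N(n) = ["d", "j"]

Answer: ["d", "j"]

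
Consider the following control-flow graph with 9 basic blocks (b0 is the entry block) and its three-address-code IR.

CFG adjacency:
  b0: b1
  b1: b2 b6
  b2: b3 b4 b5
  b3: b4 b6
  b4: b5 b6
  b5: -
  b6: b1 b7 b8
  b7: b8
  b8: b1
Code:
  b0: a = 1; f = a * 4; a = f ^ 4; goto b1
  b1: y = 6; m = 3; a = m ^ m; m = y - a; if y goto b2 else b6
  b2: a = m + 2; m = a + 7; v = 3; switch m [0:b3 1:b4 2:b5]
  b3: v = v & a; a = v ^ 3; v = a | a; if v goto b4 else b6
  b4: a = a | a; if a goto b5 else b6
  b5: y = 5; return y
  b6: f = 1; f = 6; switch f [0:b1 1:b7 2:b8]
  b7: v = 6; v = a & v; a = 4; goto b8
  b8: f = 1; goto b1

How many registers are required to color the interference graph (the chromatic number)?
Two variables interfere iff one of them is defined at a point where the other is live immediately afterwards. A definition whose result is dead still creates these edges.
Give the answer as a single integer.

def/use:
  b0: {a,f} / ∅
  b1: {a,m,y} / ∅
  b2: {a,m,v} / {m}
  b3: {a,v} / {a,v}
  b4: {a} / {a}
  b5: {y} / ∅
  b6: {f} / ∅
  b7: {a,v} / {a}
  b8: {f} / ∅

Liveness:
  live b0: ∅→∅
  live b1: ∅→{a,m}
  live b2: {m}→{a,v}
  live b3: {a,v}→{a}
  live b4: {a}→{a}
  live b5: ∅→∅
  live b6: {a}→{a}
  live b7: {a}→∅
  live b8: ∅→∅

Interference:
  a — {f,m,v,y}
  f — {a}
  m — {a,v,y}
  v — {a,m}
  y — {a,m}

Registers:
  lower bound: {a,m,v} mutually conflict ⇒ χ ≥ 3
  assign a→r0 f→r1 m→r1 v→r2 y→r2 — no edge inside a register ⇒ χ ≤ 3
  χ = 3

Answer: 3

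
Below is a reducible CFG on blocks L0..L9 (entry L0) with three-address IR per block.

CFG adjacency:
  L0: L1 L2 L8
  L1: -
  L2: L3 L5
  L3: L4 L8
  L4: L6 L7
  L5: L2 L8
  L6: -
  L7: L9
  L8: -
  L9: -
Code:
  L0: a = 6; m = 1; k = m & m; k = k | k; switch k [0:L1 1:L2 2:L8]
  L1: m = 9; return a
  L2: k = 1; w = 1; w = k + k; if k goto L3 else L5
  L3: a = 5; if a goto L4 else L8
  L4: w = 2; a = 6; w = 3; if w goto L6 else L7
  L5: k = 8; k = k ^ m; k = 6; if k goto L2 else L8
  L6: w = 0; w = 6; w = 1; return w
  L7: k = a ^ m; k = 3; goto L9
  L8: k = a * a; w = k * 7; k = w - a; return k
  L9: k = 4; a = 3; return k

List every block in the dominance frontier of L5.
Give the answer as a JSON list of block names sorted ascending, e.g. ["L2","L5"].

idom tree: L1←L0 L2←L0 L3←L2 L4←L3 L5←L2 L6←L4 L7←L4 L8←L0 L9←L7
Dom at joins:
  L2: preds {L0,L5}: {L0} ∩ {L0,L2,L5} = {L0}; idom=L0
  L8: preds {L0,L3,L5}: {L0} ∩ {L0,L2,L3} ∩ {L0,L2,L5} = {L0}; idom=L0

DF walk-up:
  join L2 pred L0: · stop@L0
  join L2 pred L5: L5→L2 stop@L0
  join L8 pred L0: · stop@L0
  join L8 pred L3: L3→L2 stop@L0
  join L8 pred L5: L5→L2 stop@L0
  L0 → ∅
  L1 → ∅
  L2 → {L2,L8}
  L3 → {L8}
  L4 → ∅
  L5 → {L2,L8}
  L6 → ∅
  L7 → ∅
  L8 → ∅
  L9 → ∅

DF(L5) = ["L2", "L8"]

Answer: ["L2", "L8"]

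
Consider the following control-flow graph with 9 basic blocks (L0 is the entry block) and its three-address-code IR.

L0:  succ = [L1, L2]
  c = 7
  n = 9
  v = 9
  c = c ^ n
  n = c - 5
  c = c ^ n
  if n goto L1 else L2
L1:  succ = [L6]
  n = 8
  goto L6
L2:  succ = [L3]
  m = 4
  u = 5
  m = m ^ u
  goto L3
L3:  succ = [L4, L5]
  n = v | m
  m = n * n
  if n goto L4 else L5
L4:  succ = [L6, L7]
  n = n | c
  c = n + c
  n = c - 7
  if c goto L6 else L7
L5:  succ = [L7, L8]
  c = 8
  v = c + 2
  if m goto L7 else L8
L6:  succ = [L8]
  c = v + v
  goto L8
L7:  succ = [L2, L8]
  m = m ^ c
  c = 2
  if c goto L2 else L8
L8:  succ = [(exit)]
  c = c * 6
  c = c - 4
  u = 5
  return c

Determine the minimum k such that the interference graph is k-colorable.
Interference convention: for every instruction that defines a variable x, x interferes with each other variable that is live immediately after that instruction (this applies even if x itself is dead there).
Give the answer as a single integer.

Block summaries:
  L0: {c,n,v} / ∅
  L1: {n} / ∅
  L2: {m,u} / ∅
  L3: {m,n} / {m,v}
  L4: {c,n} / {c,n}
  L5: {c,v} / {m}
  L6: {c} / {v}
  L7: {c,m} / {c,m}
  L8: {c,u} / {c}

Live sets:
  L0 li=∅ lo={c,v}
  L1 li={v} lo={v}
  L2 li={c,v} lo={c,m,v}
  L3 li={c,m,v} lo={c,m,n,v}
  L4 li={c,m,n,v} lo={c,m,v}
  L5 li={m} lo={c,m,v}
  L6 li={v} lo={c}
  L7 li={c,m,v} lo={c,v}
  L8 li={c} lo=∅

Interfere edges:
  c↔{m,n,u,v}
  m↔{c,n,u,v}
  n↔{c,m,v}
  u↔{c,m,v}
  v↔{c,m,n,u}

Registers:
  {c,m,n,v} pairwise interfere (4-clique) ⇒ χ ≥ 4
  assign c→r0 m→r1 n→r3 u→r3 v→r2 — no edge inside a register ⇒ χ ≤ 4
  χ = 4

Answer: 4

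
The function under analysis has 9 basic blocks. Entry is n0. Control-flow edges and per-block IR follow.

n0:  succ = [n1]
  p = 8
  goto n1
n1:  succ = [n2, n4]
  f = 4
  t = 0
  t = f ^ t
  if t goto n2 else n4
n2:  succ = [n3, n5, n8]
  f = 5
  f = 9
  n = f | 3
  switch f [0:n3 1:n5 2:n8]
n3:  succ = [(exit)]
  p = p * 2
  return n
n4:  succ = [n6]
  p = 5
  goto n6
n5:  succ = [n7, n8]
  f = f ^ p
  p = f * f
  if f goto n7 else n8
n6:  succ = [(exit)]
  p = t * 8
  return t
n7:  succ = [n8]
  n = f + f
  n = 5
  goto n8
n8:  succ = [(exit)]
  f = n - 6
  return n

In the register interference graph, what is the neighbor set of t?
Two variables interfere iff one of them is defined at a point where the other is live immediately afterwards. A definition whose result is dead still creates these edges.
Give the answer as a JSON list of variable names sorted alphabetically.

Per-block:
  n0: {p} / ∅
  n1: {f,t} / ∅
  n2: {f,n} / ∅
  n3: {p} / {n,p}
  n4: {p} / ∅
  n5: {f,p} / {f,p}
  n6: {p} / {t}
  n7: {n} / {f}
  n8: {f} / {n}

Liveness:
  n0 li=∅ lo={p}
  n1 li={p} lo={p,t}
  n2 li={p} lo={f,n,p}
  n3 li={n,p} lo=∅
  n4 li={t} lo={t}
  n5 li={f,n,p} lo={f,n}
  n6 li={t} lo=∅
  n7 li={f} lo={n}
  n8 li={n} lo=∅

Conflict graph:
  f↔{n,p,t}
  n↔{f,p}
  p↔{f,n,t}
  t↔{f,p}

N(t) = ["f", "p"]

Answer: ["f", "p"]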